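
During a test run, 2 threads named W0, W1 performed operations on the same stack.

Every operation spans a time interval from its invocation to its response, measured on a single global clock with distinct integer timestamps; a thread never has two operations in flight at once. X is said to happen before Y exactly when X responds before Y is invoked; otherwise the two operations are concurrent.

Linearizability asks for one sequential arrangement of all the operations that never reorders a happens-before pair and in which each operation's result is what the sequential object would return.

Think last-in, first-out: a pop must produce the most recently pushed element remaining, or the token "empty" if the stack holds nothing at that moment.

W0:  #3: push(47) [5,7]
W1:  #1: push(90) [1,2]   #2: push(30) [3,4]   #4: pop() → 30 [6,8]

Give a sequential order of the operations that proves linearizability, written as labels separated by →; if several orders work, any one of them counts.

#1 → #2 → #4 → #3

1. #1 push(90), leaving stack <90>
2. #2 push(30), leaving stack <90,30>
3. #4 pop() → 30, leaving stack <90>
4. #3 push(47), leaving stack <90,47>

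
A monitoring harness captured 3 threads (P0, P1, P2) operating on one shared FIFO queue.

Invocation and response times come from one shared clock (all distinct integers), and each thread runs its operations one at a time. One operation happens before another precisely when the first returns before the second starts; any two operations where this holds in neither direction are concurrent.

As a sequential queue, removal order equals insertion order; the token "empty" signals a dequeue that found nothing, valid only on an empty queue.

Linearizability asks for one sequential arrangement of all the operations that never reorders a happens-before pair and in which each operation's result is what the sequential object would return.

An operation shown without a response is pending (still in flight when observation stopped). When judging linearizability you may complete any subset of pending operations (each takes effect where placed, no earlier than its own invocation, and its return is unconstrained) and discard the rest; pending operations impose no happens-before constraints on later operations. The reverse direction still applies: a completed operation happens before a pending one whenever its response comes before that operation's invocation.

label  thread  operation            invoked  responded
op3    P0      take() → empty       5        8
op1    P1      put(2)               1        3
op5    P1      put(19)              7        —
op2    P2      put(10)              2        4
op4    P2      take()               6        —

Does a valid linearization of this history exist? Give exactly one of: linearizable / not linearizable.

already the first 8 events (up to op3's response at time 8) admit no linearization; the first 7 still do
every one of the 2 real-time-consistent orders over 3 completed FIFO queue ops fails the sequential spec
include/drop combinations of the 2 pending operations (op4, op5) were all tried; none helps
sample order op1, op2, op3 (pending dropped) stalls at step 3 — op3 take() → empty has no legal effect
sample order op2, op1, op3 (pending dropped) stalls at step 3 — op3 take() → empty has no legal effect

not linearizable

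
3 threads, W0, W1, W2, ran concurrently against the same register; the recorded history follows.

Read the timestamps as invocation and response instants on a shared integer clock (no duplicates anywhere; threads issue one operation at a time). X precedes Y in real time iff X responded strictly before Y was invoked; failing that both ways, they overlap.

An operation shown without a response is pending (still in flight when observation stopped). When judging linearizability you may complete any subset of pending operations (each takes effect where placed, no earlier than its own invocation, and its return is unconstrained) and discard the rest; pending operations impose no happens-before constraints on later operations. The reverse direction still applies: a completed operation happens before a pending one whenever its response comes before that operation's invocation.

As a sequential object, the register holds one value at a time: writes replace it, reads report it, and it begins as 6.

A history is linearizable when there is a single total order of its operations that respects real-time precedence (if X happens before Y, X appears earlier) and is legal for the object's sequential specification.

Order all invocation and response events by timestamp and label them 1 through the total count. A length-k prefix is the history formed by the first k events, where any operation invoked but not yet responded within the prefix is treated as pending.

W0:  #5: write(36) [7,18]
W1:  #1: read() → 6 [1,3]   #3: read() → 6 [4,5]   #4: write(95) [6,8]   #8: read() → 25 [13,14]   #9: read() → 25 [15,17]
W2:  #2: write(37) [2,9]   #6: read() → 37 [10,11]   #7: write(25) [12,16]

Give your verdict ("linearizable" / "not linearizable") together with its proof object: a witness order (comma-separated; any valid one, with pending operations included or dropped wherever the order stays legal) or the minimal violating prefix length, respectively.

after step 1 (#1 read() → 6): value 6
after step 2 (#3 read() → 6): value 6
after step 3 (#4 write(95)): value 95
after step 4 (#2 write(37)): value 37
after step 5 (#6 read() → 37): value 37
after step 6 (#5 write(36)): value 36
after step 7 (#7 write(25)): value 25
after step 8 (#8 read() → 25): value 25
after step 9 (#9 read() → 25): value 25

linearizable — witness: #1, #3, #4, #2, #6, #5, #7, #8, #9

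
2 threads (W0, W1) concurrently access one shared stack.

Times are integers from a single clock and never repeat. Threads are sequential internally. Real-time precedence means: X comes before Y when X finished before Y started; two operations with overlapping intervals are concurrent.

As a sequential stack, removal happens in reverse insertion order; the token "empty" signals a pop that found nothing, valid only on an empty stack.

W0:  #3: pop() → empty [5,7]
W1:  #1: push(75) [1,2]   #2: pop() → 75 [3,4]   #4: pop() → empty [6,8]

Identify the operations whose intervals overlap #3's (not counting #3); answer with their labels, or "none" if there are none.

overlap test against #3 [5,7]: concurrent iff the interval meets 5..7
#1 [1,2]: before
#2 [3,4]: before
#4 [6,8]: concurrent

#4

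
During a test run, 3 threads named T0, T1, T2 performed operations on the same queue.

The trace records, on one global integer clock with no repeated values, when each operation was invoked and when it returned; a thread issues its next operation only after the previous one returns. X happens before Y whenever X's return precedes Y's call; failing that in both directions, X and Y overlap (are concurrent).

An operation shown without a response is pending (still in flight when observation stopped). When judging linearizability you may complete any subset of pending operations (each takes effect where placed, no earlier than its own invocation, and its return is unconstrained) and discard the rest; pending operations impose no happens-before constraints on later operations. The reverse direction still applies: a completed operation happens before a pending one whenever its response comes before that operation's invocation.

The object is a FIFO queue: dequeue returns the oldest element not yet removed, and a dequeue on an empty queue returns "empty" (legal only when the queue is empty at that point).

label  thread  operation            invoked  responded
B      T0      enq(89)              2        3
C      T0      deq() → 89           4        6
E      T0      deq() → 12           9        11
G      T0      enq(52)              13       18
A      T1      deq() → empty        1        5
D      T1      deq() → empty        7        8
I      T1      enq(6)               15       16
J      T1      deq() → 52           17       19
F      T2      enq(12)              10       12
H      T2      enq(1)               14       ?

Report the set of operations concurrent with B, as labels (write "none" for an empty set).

A

B runs from 2 to 3; window-overlapping ops are concurrent
A [1,5]: concurrent
C [4,6]: after
D [7,8]: after
E [9,11]: after
F [10,12]: after
G [13,18]: after
H [14,…): after
I [15,16]: after
J [17,19]: after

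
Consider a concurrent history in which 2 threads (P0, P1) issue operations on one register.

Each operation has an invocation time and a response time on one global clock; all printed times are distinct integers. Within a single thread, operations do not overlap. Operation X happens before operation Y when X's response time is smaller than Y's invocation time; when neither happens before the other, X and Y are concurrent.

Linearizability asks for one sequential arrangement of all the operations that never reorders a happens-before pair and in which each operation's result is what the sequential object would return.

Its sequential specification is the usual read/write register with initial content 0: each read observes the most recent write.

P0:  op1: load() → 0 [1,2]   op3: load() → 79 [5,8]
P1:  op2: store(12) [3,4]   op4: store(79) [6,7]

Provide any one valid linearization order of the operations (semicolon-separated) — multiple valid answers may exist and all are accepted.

op1; op2; op4; op3

step 1: op1 load() → 0 — value 0
step 2: op2 store(12) — value 12
step 3: op4 store(79) — value 79
step 4: op3 load() → 79 — value 79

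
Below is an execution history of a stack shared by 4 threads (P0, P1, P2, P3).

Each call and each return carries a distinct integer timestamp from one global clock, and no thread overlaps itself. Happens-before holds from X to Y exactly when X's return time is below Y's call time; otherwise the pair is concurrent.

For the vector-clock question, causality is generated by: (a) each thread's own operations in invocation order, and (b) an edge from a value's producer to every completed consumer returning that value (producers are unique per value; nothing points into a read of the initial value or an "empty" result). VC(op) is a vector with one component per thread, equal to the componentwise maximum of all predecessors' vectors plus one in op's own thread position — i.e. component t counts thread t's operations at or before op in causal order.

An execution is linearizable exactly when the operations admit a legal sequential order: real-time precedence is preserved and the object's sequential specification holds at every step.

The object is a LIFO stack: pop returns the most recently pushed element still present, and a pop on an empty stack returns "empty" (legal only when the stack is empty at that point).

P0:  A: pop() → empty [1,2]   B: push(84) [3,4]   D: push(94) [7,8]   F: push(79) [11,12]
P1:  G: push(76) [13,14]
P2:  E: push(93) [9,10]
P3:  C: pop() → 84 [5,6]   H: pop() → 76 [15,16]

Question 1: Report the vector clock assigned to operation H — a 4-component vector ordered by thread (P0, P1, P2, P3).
Answer: (2, 1, 0, 2)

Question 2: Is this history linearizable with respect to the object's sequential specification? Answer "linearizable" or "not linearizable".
linearizable

a witness: A, B, C, D, E, F, G, H
step 1: A pop() → empty — stack <>
step 2: B push(84) — stack <84>
step 3: C pop() → 84 — stack <>
step 4: D push(94) — stack <94>
step 5: E push(93) — stack <94,93>
step 6: F push(79) — stack <94,93,79>
step 7: G push(76) — stack <94,93,79,76>
step 8: H pop() → 76 — stack <94,93,79>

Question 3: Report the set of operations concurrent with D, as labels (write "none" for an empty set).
Answer: none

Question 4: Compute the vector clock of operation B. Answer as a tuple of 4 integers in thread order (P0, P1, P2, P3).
Answer: (2, 0, 0, 0)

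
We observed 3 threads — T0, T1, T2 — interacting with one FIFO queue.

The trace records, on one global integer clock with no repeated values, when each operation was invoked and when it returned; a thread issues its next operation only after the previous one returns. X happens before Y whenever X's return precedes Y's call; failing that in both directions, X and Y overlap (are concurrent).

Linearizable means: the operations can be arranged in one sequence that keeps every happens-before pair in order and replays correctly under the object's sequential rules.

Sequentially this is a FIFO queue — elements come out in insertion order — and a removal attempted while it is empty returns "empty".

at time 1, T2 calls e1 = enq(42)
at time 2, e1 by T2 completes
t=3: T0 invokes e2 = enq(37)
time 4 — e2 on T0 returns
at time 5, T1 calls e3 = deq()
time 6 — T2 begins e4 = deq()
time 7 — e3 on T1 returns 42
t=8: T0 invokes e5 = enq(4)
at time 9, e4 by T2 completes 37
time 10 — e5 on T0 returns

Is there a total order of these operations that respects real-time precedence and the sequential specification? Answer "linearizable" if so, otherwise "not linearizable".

one valid linearization: e1, e2, e3, e4, e5
1. e1 enq(42), leaving queue <42>
2. e2 enq(37), leaving queue <42,37>
3. e3 deq() → 42, leaving queue <37>
4. e4 deq() → 37, leaving queue <>
5. e5 enq(4), leaving queue <4>

linearizable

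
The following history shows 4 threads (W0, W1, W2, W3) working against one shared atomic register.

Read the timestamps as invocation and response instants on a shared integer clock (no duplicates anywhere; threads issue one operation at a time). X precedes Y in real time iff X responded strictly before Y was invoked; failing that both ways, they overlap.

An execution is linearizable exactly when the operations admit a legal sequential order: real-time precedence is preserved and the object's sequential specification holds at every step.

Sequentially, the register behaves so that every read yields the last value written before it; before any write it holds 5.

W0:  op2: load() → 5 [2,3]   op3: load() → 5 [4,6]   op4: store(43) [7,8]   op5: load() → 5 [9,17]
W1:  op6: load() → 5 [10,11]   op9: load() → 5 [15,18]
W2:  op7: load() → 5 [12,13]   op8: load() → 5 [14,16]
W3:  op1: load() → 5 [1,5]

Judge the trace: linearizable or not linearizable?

not linearizable

events 1..10 are fine; event 11 — the response of op6 at time 11 — makes the prefix non-linearizable
real-time-consistent orders of the 5 completed operations: 3 — all fail the atomic register replay
completion choices over the 1 pending operation (op5) were checked; none helps
take op1, op2, op3, op4, op6 (pending dropped): step 5 already fails, because op6 load() → 5 cannot occur there
take op2, op1, op3, op4, op6 (pending dropped): step 5 already fails, because op6 load() → 5 cannot occur there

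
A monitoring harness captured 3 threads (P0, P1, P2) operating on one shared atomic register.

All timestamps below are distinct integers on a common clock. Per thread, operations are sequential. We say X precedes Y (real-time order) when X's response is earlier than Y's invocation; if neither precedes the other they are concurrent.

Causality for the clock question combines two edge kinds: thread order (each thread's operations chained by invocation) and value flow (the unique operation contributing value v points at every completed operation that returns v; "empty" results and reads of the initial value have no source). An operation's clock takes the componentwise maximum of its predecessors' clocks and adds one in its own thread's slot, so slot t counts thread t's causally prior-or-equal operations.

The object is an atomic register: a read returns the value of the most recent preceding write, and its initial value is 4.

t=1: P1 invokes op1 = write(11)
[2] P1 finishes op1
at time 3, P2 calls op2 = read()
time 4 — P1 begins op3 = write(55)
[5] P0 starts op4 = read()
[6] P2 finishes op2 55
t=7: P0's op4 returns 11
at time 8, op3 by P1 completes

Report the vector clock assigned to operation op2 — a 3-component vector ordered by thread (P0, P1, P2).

(0, 2, 1)

invoked at 1, op1 has no predecessors; its own P1 bump gives (0, 1, 0)
VC(op3, invoked at 4): max of VC(op1)=(0, 1, 0), then +1 on thread P1 → (0, 2, 0)
VC(op4, invoked at 5): max of VC(op1)=(0, 1, 0), then +1 on thread P0 → (1, 1, 0)
VC(op2, invoked at 3): max of VC(op3)=(0, 2, 0), then +1 on thread P2 → (0, 2, 1)
target: VC(op2) = (0, 2, 1)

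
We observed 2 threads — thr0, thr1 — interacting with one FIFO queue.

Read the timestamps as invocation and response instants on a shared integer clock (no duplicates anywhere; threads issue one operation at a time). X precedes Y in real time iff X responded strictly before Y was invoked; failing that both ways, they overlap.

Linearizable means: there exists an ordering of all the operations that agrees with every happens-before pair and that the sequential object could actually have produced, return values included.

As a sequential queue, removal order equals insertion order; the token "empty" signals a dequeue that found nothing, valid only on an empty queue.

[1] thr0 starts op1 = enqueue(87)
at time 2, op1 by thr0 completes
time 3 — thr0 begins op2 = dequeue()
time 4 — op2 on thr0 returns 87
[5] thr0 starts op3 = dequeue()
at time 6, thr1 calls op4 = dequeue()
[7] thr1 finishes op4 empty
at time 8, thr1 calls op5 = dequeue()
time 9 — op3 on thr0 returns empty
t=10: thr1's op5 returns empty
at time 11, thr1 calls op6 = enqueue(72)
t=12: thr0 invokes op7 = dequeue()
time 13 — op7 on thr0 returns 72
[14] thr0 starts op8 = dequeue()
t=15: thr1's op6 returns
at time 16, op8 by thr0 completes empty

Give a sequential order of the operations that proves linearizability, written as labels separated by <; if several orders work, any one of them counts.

step 1: op1 enqueue(87) — queue <87>
step 2: op2 dequeue() → 87 — queue <>
step 3: op3 dequeue() → empty — queue <>
step 4: op4 dequeue() → empty — queue <>
step 5: op5 dequeue() → empty — queue <>
step 6: op6 enqueue(72) — queue <72>
step 7: op7 dequeue() → 72 — queue <>
step 8: op8 dequeue() → empty — queue <>

op1 < op2 < op3 < op4 < op5 < op6 < op7 < op8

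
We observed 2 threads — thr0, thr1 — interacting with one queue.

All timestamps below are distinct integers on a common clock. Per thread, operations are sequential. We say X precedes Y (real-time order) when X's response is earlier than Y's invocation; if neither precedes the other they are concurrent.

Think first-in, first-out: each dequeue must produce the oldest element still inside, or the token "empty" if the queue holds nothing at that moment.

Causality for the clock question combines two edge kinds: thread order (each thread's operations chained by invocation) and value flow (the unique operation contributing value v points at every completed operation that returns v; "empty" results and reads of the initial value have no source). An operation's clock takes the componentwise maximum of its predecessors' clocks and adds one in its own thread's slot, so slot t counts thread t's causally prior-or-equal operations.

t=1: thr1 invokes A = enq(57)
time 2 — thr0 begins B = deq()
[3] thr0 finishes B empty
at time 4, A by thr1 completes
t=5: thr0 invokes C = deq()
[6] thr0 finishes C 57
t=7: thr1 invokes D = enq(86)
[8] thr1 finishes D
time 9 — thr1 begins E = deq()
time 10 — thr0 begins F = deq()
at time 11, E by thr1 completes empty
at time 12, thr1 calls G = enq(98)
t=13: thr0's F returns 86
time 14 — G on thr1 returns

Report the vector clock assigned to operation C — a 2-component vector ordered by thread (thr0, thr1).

A, invoked 1, has no incoming edges; only thr1's bump applies → (0, 1)
B, invoked 2, has no incoming edges; only thr0's bump applies → (1, 0)
from VC(A)=(0, 1), D (invoked 7) maxes components and bumps thr1 → (0, 2)
from VC(D)=(0, 2), E (invoked 9) maxes components and bumps thr1 → (0, 3)
from VC(A)=(0, 1), VC(B)=(1, 0), C (invoked 5) maxes components and bumps thr0 → (2, 1)
from VC(E)=(0, 3), G (invoked 12) maxes components and bumps thr1 → (0, 4)
from VC(C)=(2, 1), VC(D)=(0, 2), F (invoked 10) maxes components and bumps thr0 → (3, 2)
target: VC(C) = (2, 1)

(2, 1)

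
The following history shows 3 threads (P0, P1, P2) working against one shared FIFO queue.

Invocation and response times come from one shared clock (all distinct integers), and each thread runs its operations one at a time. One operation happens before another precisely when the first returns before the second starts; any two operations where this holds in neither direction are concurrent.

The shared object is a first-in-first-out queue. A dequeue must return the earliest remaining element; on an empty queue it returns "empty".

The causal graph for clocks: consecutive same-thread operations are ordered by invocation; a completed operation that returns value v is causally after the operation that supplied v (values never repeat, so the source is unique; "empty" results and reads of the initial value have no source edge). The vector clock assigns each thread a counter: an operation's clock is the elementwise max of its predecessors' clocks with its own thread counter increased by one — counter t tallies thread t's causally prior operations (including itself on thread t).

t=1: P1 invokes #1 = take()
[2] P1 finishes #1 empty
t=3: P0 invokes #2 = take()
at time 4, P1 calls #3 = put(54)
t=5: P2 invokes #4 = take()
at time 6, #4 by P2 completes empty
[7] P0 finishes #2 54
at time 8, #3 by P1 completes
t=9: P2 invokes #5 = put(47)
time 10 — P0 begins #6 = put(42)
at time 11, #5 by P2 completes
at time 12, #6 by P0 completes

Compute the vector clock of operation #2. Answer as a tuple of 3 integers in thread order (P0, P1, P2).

(1, 2, 0)

no predecessors for #4 (invoked 5): P2 increments from zero → (0, 0, 1)
no predecessors for #1 (invoked 1): P1 increments from zero → (0, 1, 0)
#5 (invocation 9): componentwise max over VC(#4)=(0, 0, 1), +1 at P2, giving (0, 0, 2)
#3 (invocation 4): componentwise max over VC(#1)=(0, 1, 0), +1 at P1, giving (0, 2, 0)
#2 (invocation 3): componentwise max over VC(#3)=(0, 2, 0), +1 at P0, giving (1, 2, 0)
#6 (invocation 10): componentwise max over VC(#2)=(1, 2, 0), +1 at P0, giving (2, 2, 0)
target: VC(#2) = (1, 2, 0)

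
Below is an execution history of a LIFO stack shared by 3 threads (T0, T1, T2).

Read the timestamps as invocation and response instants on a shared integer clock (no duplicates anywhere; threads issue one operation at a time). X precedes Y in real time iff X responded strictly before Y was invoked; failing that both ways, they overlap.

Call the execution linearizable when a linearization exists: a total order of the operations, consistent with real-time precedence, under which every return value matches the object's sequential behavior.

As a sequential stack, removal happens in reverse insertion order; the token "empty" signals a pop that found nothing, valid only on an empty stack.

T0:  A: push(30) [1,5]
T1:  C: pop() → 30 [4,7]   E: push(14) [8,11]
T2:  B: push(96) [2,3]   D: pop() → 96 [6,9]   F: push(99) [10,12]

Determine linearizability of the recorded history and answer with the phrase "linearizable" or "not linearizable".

one valid linearization: A, B, D, C, E, F
1. A push(30), leaving stack <30>
2. B push(96), leaving stack <30,96>
3. D pop() → 96, leaving stack <30>
4. C pop() → 30, leaving stack <>
5. E push(14), leaving stack <14>
6. F push(99), leaving stack <14,99>

linearizable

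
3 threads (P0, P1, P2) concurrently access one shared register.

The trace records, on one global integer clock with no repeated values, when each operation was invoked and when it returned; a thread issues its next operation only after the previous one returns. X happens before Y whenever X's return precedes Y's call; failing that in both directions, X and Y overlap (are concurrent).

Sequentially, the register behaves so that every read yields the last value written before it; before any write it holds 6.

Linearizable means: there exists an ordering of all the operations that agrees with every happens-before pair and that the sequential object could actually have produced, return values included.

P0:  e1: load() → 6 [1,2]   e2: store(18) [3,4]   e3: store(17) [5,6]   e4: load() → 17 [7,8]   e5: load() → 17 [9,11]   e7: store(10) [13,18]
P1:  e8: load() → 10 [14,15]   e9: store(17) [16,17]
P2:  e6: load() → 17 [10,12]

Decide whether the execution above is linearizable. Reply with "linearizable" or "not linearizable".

one valid linearization: e1, e2, e3, e4, e5, e6, e7, e8, e9
step 1: e1 load() → 6 — value 6
step 2: e2 store(18) — value 18
step 3: e3 store(17) — value 17
step 4: e4 load() → 17 — value 17
step 5: e5 load() → 17 — value 17
step 6: e6 load() → 17 — value 17
step 7: e7 store(10) — value 10
step 8: e8 load() → 10 — value 10
step 9: e9 store(17) — value 17

linearizable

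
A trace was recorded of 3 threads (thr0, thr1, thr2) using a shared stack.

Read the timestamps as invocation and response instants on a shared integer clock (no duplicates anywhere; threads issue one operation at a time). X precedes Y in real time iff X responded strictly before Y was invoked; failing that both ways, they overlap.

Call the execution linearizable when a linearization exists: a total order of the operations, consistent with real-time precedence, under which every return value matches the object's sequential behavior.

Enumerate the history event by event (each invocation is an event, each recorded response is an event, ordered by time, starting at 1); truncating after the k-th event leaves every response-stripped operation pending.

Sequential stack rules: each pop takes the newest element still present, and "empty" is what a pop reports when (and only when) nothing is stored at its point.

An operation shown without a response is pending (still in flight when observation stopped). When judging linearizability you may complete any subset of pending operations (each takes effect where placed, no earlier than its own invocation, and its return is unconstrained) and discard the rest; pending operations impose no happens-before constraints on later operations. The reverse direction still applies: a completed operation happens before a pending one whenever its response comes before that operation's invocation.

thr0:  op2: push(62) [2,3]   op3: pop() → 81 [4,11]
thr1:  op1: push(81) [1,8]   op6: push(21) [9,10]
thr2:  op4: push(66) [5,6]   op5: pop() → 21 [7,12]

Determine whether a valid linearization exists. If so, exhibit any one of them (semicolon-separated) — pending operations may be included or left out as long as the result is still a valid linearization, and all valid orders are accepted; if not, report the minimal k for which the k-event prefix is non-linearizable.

linearizable — witness: op2; op1; op3; op4; op6; op5

1. op2 push(62), leaving stack <62>
2. op1 push(81), leaving stack <62,81>
3. op3 pop() → 81, leaving stack <62>
4. op4 push(66), leaving stack <62,66>
5. op6 push(21), leaving stack <62,66,21>
6. op5 pop() → 21, leaving stack <62,66>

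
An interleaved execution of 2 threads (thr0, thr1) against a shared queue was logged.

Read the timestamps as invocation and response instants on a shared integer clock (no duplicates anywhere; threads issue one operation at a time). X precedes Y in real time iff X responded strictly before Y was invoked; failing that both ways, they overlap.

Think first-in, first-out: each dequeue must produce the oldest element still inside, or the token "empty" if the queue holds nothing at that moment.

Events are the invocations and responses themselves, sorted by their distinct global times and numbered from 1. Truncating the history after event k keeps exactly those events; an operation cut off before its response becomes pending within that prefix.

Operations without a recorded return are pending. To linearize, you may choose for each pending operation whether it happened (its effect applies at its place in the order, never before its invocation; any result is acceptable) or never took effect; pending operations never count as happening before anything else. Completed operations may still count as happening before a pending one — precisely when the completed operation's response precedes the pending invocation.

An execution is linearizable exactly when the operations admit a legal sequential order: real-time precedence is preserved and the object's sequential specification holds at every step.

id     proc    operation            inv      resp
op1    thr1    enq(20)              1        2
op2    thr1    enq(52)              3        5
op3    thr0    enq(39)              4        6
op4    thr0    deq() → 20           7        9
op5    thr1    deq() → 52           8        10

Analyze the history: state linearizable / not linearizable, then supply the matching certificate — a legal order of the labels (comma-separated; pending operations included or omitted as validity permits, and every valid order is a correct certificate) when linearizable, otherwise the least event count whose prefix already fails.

linearizable — witness: op1, op2, op3, op4, op5

step 1: op1 enq(20) — queue <20>
step 2: op2 enq(52) — queue <20,52>
step 3: op3 enq(39) — queue <20,52,39>
step 4: op4 deq() → 20 — queue <52,39>
step 5: op5 deq() → 52 — queue <39>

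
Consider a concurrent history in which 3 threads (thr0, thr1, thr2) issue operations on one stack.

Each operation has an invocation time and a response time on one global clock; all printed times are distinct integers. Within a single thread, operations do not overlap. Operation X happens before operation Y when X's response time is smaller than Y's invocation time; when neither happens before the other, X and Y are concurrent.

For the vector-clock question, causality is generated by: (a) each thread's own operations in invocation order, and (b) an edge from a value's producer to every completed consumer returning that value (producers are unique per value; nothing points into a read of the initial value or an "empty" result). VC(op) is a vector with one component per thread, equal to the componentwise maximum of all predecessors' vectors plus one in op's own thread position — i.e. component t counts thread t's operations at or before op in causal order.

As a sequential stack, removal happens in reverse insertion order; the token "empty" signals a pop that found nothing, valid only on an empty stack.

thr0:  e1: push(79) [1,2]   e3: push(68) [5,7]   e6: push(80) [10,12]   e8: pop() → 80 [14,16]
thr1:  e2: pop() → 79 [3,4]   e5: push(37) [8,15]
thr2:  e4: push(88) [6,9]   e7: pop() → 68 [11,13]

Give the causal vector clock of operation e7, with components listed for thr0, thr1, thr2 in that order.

(2, 0, 2)

e4 (invocation 6): nothing precedes it; thr2's component alone gives (0, 0, 1)
e1 (invocation 1): nothing precedes it; thr0's component alone gives (1, 0, 0)
merge at e2 (invoked 3): VC(e1)=(1, 0, 0), own-thread bump on thr1 → (1, 1, 0)
merge at e3 (invoked 5): VC(e1)=(1, 0, 0), own-thread bump on thr0 → (2, 0, 0)
merge at e5 (invoked 8): VC(e2)=(1, 1, 0), own-thread bump on thr1 → (1, 2, 0)
merge at e6 (invoked 10): VC(e3)=(2, 0, 0), own-thread bump on thr0 → (3, 0, 0)
merge at e7 (invoked 11): VC(e3)=(2, 0, 0), VC(e4)=(0, 0, 1), own-thread bump on thr2 → (2, 0, 2)
merge at e8 (invoked 14): VC(e6)=(3, 0, 0), own-thread bump on thr0 → (4, 0, 0)
target: VC(e7) = (2, 0, 2)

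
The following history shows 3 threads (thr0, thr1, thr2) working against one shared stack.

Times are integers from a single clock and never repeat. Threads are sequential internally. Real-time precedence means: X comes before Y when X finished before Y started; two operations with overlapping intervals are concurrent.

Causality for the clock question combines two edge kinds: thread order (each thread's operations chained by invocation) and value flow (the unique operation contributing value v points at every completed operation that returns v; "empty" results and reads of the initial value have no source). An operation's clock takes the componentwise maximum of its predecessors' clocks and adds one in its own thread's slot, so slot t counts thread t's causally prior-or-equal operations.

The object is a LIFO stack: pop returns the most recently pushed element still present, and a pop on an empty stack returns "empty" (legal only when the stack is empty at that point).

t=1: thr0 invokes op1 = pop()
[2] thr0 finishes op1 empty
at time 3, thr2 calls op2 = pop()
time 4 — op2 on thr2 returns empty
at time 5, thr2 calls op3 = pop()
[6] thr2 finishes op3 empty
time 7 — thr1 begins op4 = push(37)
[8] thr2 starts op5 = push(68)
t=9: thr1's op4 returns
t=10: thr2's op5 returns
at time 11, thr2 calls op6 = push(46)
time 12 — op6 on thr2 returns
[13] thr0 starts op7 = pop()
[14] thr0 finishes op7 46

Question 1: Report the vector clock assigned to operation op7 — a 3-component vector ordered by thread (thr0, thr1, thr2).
(2, 0, 4)

op2 (invocation 3): nothing precedes it; thr2's component alone gives (0, 0, 1)
op4 (invocation 7): nothing precedes it; thr1's component alone gives (0, 1, 0)
op1 (invocation 1): nothing precedes it; thr0's component alone gives (1, 0, 0)
from VC(op2)=(0, 0, 1), op3 (invoked 5) maxes components and bumps thr2 → (0, 0, 2)
from VC(op3)=(0, 0, 2), op5 (invoked 8) maxes components and bumps thr2 → (0, 0, 3)
from VC(op5)=(0, 0, 3), op6 (invoked 11) maxes components and bumps thr2 → (0, 0, 4)
from VC(op1)=(1, 0, 0), VC(op6)=(0, 0, 4), op7 (invoked 13) maxes components and bumps thr0 → (2, 0, 4)
target: VC(op7) = (2, 0, 4)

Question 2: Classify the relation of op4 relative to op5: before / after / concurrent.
concurrent

op4 spans [7,9], op5 spans [8,10]
the intervals overlap in both directions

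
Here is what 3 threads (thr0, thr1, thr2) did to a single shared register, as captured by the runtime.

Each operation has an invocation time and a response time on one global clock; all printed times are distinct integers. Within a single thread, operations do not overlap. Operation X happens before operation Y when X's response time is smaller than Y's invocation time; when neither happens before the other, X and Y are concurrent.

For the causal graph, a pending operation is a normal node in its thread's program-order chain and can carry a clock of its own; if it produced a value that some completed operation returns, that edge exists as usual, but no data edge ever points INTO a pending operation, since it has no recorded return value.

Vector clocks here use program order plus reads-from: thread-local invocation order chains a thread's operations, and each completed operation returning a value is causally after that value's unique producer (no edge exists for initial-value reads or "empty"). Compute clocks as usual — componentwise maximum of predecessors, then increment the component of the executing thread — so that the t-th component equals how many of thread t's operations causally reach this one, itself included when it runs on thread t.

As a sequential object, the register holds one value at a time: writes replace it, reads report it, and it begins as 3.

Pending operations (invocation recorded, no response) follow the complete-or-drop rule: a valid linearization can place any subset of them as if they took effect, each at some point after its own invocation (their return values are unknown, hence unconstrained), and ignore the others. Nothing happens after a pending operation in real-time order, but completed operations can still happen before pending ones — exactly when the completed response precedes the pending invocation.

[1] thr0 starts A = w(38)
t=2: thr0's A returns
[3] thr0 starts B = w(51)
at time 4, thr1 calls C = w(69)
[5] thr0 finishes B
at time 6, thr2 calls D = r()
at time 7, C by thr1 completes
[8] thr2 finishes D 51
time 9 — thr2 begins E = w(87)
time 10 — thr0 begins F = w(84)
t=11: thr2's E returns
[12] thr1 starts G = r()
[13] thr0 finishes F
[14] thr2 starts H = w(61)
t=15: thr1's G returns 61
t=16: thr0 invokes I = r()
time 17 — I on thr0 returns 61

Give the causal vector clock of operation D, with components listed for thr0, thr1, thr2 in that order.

C (invocation 4): nothing precedes it; thr1's component alone gives (0, 1, 0)
A (invocation 1): nothing precedes it; thr0's component alone gives (1, 0, 0)
B (invocation 3): componentwise max over VC(A)=(1, 0, 0), +1 at thr0, giving (2, 0, 0)
D (invocation 6): componentwise max over VC(B)=(2, 0, 0), +1 at thr2, giving (2, 0, 1)
F (invocation 10): componentwise max over VC(B)=(2, 0, 0), +1 at thr0, giving (3, 0, 0)
E (invocation 9): componentwise max over VC(D)=(2, 0, 1), +1 at thr2, giving (2, 0, 2)
H (invocation 14): componentwise max over VC(E)=(2, 0, 2), +1 at thr2, giving (2, 0, 3)
G (invocation 12): componentwise max over VC(C)=(0, 1, 0), VC(H)=(2, 0, 3), +1 at thr1, giving (2, 2, 3)
I (invocation 16): componentwise max over VC(F)=(3, 0, 0), VC(H)=(2, 0, 3), +1 at thr0, giving (4, 0, 3)
target: VC(D) = (2, 0, 1)

(2, 0, 1)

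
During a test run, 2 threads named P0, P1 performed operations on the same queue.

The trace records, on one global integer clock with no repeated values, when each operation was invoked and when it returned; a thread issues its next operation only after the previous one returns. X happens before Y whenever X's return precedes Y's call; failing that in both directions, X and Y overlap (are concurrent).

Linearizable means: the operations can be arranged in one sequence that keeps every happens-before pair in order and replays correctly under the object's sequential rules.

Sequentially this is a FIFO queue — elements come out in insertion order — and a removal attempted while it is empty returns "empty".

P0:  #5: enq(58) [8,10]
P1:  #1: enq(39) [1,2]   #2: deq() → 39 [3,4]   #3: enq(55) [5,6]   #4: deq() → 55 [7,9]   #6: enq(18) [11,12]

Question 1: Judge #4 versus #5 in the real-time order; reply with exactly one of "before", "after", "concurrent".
concurrent

#4 spans [7,9], #5 spans [8,10]
the intervals overlap in both directions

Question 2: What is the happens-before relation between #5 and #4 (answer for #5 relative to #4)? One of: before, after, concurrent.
concurrent

#5 spans [8,10], #4 spans [7,9]
the intervals overlap in both directions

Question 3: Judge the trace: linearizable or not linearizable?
linearizable

one valid linearization: #1, #2, #3, #4, #5, #6
after step 1 (#1 enq(39)): queue <39>
after step 2 (#2 deq() → 39): queue <>
after step 3 (#3 enq(55)): queue <55>
after step 4 (#4 deq() → 55): queue <>
after step 5 (#5 enq(58)): queue <58>
after step 6 (#6 enq(18)): queue <58,18>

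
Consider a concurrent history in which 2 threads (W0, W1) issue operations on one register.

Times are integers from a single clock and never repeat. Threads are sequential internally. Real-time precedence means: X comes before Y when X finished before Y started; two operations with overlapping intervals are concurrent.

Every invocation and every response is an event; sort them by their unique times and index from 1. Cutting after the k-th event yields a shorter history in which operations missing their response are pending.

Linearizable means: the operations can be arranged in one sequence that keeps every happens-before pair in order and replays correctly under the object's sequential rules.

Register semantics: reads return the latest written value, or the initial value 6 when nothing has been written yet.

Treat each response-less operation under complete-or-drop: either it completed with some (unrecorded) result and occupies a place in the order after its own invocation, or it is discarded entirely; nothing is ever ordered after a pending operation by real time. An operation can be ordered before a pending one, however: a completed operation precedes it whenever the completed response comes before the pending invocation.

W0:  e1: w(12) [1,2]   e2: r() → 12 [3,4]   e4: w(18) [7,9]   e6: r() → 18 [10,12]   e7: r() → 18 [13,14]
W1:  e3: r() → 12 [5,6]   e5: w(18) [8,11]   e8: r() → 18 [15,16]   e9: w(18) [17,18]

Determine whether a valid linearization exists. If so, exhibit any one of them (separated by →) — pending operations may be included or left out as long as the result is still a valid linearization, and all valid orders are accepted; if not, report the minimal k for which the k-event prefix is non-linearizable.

linearizable — witness: e1 → e2 → e3 → e4 → e5 → e6 → e7 → e8 → e9

after step 1 (e1 w(12)): value 12
after step 2 (e2 r() → 12): value 12
after step 3 (e3 r() → 12): value 12
after step 4 (e4 w(18)): value 18
after step 5 (e5 w(18)): value 18
after step 6 (e6 r() → 18): value 18
after step 7 (e7 r() → 18): value 18
after step 8 (e8 r() → 18): value 18
after step 9 (e9 w(18)): value 18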